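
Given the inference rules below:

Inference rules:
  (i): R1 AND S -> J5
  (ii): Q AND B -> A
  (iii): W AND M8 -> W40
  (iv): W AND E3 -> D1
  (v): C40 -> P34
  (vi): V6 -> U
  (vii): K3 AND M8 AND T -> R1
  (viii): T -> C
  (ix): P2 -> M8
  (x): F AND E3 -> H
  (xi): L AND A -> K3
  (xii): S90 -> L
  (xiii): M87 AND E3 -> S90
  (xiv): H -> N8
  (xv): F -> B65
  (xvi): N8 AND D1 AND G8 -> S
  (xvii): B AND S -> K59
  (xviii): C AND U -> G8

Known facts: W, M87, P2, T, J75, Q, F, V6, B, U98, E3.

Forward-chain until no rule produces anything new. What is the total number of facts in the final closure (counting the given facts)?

Round 1: (ii) [Q AND B -> A]; (iv) [W AND E3 -> D1]; (vi) [V6 -> U]; (viii) [T -> C]; (ix) [P2 -> M8]; (x) [F AND E3 -> H]; (xiii) [M87 AND E3 -> S90]; (xv) [F -> B65]. New: A, D1, U, C, M8, H, S90, B65.
Round 2: (iii) [W AND M8 -> W40]; (xii) [S90 -> L]; (xiv) [H -> N8]; (xviii) [C AND U -> G8]. New: W40, L, N8, G8.
Round 3: (xi) [L AND A -> K3]; (xvi) [N8 AND D1 AND G8 -> S]. New: K3, S.
Round 4: (vii) [K3 AND M8 AND T -> R1]; (xvii) [B AND S -> K59]. New: R1, K59.
Round 5: (i) [R1 AND S -> J5]. New: J5.
Closure: {A, B, B65, C, D1, E3, F, G8, H, J5, J75, K3, K59, L, M8, M87, N8, P2, Q, R1, S, S90, T, U, U98, V6, W, W40} — 28 facts.

28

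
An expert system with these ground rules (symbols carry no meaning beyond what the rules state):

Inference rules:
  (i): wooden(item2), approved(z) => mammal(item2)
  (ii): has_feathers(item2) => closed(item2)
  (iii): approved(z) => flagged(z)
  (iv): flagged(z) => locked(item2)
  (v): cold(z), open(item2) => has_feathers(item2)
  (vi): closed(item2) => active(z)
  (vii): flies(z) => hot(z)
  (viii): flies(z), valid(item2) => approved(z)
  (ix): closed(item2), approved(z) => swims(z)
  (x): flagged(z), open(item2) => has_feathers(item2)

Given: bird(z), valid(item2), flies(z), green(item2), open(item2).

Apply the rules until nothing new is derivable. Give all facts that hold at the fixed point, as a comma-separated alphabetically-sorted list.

Round 1: (vii) [flies(z) => hot(z)]; (viii) [flies(z), valid(item2) => approved(z)]. Adds hot(z), approved(z).
Round 2: (iii) [approved(z) => flagged(z)]. Adds flagged(z).
Round 3: (iv) [flagged(z) => locked(item2)]; (x) [flagged(z), open(item2) => has_feathers(item2)]. Adds locked(item2), has_feathers(item2).
Round 4: (ii) [has_feathers(item2) => closed(item2)]. Adds closed(item2).
Round 5: (vi) [closed(item2) => active(z)]; (ix) [closed(item2), approved(z) => swims(z)]. Adds active(z), swims(z).

active(z), approved(z), bird(z), closed(item2), flagged(z), flies(z), green(item2), has_feathers(item2), hot(z), locked(item2), open(item2), swims(z), valid(item2)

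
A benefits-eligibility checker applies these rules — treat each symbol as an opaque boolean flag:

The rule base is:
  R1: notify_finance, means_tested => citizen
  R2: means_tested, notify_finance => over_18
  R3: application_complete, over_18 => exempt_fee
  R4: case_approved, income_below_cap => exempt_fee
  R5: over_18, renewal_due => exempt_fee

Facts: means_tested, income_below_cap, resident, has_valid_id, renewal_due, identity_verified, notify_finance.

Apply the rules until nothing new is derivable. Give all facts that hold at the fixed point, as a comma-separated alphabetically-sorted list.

citizen, exempt_fee, has_valid_id, identity_verified, income_below_cap, means_tested, notify_finance, over_18, renewal_due, resident

Round 1: R1 [notify_finance, means_tested => citizen]; R2 [means_tested, notify_finance => over_18]. Adds citizen, over_18.
Round 2: R5 [over_18, renewal_due => exempt_fee]. Adds exempt_fee.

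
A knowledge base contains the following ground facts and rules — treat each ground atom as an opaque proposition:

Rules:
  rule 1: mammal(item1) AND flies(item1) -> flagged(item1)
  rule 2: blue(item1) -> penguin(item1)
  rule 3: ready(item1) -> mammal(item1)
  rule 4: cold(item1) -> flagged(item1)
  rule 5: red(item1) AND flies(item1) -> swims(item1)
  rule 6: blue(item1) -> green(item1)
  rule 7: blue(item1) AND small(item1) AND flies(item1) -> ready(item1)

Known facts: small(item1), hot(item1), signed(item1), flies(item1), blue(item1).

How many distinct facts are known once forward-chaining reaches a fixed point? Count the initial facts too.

10

Round 1 fires rule 2, rule 6, rule 7, giving penguin(item1), green(item1), ready(item1).
Round 2 fires rule 3, giving mammal(item1).
Round 3 fires rule 1, giving flagged(item1).
Closure: {blue(item1), flagged(item1), flies(item1), green(item1), hot(item1), mammal(item1), penguin(item1), ready(item1), signed(item1), small(item1)} — 10 facts.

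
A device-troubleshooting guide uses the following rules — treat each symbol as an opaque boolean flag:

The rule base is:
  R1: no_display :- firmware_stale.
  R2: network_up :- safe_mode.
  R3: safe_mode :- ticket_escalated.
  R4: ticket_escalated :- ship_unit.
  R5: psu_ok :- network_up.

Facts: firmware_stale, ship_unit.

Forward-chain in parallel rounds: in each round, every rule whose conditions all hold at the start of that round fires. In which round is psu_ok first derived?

4

Round 1: R1 [no_display :- firmware_stale.]; R4 [ticket_escalated :- ship_unit.]. Adds no_display, ticket_escalated.
Round 2: R3 [safe_mode :- ticket_escalated.]. Adds safe_mode.
Round 3: R2 [network_up :- safe_mode.]. Adds network_up.
Round 4: R5 [psu_ok :- network_up.]. Adds psu_ok.
psu_ok first appears in round 4.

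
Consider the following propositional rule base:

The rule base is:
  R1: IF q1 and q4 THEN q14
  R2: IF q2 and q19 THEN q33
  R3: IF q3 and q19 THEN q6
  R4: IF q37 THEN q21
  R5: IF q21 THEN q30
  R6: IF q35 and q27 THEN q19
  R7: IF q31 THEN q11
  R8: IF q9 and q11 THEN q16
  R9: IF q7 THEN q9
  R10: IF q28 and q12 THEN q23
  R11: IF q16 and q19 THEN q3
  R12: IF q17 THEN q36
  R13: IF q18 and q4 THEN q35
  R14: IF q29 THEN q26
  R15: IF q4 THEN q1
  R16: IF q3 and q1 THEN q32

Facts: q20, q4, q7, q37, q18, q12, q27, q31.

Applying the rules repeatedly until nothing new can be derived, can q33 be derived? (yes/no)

[1] R4 [IF q37 THEN q21]; R7 [IF q31 THEN q11]; R9 [IF q7 THEN q9]; R13 [IF q18 and q4 THEN q35]; R15 [IF q4 THEN q1]. ⇒ new: q21, q11, q9, q35, q1.
[2] R1 [IF q1 and q4 THEN q14]; R5 [IF q21 THEN q30]; R6 [IF q35 and q27 THEN q19]; R8 [IF q9 and q11 THEN q16]. ⇒ new: q14, q30, q19, q16.
[3] R11 [IF q16 and q19 THEN q3]. ⇒ new: q3.
[4] R3 [IF q3 and q19 THEN q6]; R16 [IF q3 and q1 THEN q32]. ⇒ new: q6, q32.
Fixed point reached. q33 is concluded only by R2; R2 needs q2 (never derived).

no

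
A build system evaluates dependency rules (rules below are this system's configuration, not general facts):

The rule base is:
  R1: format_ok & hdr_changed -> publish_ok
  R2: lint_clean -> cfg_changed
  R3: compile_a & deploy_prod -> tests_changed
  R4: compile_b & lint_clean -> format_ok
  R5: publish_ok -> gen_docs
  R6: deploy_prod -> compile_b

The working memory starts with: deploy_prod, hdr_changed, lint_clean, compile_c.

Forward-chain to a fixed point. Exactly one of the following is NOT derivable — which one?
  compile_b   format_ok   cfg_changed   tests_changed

tests_changed

[1] R2 [lint_clean -> cfg_changed]; R6 [deploy_prod -> compile_b]. ⇒ new: cfg_changed, compile_b.
[2] R4 [compile_b & lint_clean -> format_ok]. ⇒ new: format_ok.
[3] R1 [format_ok & hdr_changed -> publish_ok]. ⇒ new: publish_ok.
[4] R5 [publish_ok -> gen_docs]. ⇒ new: gen_docs.
Derived: format_ok (round 2), compile_b (round 1), cfg_changed (round 1). tests_changed never appears in any round.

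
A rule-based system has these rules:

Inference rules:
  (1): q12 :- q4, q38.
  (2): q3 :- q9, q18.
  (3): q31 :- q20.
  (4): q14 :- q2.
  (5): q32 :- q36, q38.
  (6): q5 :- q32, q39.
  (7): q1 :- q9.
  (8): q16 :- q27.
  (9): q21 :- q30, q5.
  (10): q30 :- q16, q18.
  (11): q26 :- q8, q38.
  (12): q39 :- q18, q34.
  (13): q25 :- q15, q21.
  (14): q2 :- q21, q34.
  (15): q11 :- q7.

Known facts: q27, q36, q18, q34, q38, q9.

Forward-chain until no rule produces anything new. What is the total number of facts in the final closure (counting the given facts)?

16

[1] (2) [q3 :- q9, q18.]; (5) [q32 :- q36, q38.]; (7) [q1 :- q9.]; (8) [q16 :- q27.]; (12) [q39 :- q18, q34.]. ⇒ new: q3, q32, q1, q16, q39.
[2] (6) [q5 :- q32, q39.]; (10) [q30 :- q16, q18.]. ⇒ new: q5, q30.
[3] (9) [q21 :- q30, q5.]. ⇒ new: q21.
[4] (14) [q2 :- q21, q34.]. ⇒ new: q2.
[5] (4) [q14 :- q2.]. ⇒ new: q14.
Closure: {q1, q14, q16, q18, q2, q21, q27, q3, q30, q32, q34, q36, q38, q39, q5, q9} — 16 facts.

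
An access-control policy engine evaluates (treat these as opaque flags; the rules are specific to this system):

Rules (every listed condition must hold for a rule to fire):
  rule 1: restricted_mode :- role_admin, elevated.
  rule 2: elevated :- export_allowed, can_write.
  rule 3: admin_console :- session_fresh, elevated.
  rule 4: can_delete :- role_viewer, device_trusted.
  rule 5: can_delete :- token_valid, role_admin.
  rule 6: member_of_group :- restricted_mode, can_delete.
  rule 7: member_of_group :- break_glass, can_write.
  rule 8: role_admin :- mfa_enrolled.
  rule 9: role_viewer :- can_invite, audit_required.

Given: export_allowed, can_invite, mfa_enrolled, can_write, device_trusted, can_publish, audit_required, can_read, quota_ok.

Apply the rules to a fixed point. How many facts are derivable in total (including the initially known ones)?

Round 1: rule 2 [elevated :- export_allowed, can_write.]; rule 8 [role_admin :- mfa_enrolled.]; rule 9 [role_viewer :- can_invite, audit_required.]. New: elevated, role_admin, role_viewer.
Round 2: rule 1 [restricted_mode :- role_admin, elevated.]; rule 4 [can_delete :- role_viewer, device_trusted.]. New: restricted_mode, can_delete.
Round 3: rule 6 [member_of_group :- restricted_mode, can_delete.]. New: member_of_group.
Closure: {audit_required, can_delete, can_invite, can_publish, can_read, can_write, device_trusted, elevated, export_allowed, member_of_group, mfa_enrolled, quota_ok, restricted_mode, role_admin, role_viewer} — 15 facts.

15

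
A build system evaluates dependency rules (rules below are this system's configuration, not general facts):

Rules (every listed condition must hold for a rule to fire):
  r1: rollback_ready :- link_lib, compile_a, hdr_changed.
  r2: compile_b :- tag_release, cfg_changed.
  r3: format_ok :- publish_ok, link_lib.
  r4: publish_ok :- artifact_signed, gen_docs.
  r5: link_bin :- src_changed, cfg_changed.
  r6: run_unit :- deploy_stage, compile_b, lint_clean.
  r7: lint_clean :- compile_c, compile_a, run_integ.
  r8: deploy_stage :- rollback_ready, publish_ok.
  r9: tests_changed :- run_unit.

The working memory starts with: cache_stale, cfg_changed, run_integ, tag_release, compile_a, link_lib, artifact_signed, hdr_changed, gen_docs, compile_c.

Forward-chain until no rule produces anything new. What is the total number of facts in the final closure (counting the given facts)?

18

Round 1: r1 [rollback_ready :- link_lib, compile_a, hdr_changed.]; r2 [compile_b :- tag_release, cfg_changed.]; r4 [publish_ok :- artifact_signed, gen_docs.]; r7 [lint_clean :- compile_c, compile_a, run_integ.]. Adds rollback_ready, compile_b, publish_ok, lint_clean.
Round 2: r3 [format_ok :- publish_ok, link_lib.]; r8 [deploy_stage :- rollback_ready, publish_ok.]. Adds format_ok, deploy_stage.
Round 3: r6 [run_unit :- deploy_stage, compile_b, lint_clean.]. Adds run_unit.
Round 4: r9 [tests_changed :- run_unit.]. Adds tests_changed.
Closure: {artifact_signed, cache_stale, cfg_changed, compile_a, compile_b, compile_c, deploy_stage, format_ok, gen_docs, hdr_changed, link_lib, lint_clean, publish_ok, rollback_ready, run_integ, run_unit, tag_release, tests_changed} — 18 facts.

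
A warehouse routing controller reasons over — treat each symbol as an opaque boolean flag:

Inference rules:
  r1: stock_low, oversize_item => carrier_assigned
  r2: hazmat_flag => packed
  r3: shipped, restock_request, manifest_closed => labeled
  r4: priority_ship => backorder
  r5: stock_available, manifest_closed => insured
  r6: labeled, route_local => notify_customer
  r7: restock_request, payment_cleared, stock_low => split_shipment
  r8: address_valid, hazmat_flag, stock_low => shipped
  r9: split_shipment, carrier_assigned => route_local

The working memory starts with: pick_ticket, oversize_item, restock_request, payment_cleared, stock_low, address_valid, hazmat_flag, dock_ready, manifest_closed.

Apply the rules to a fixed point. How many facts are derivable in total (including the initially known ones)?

Round 1 — r1, r2, r7, r8, derive carrier_assigned, packed, split_shipment, shipped.
Round 2 — r3, r9, derive labeled, route_local.
Round 3 — r6, derive notify_customer.
Closure: {address_valid, carrier_assigned, dock_ready, hazmat_flag, labeled, manifest_closed, notify_customer, oversize_item, packed, payment_cleared, pick_ticket, restock_request, route_local, shipped, split_shipment, stock_low} — 16 facts.

16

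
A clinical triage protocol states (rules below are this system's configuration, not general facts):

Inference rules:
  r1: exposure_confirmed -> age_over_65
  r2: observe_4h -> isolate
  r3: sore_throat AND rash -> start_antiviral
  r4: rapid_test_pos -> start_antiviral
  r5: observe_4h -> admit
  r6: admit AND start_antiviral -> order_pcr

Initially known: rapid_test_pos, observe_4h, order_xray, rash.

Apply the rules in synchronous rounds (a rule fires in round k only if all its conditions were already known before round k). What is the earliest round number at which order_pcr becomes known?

Round 1: r2 [observe_4h -> isolate]; r4 [rapid_test_pos -> start_antiviral]; r5 [observe_4h -> admit]. New: isolate, start_antiviral, admit.
Round 2: r6 [admit AND start_antiviral -> order_pcr]. New: order_pcr.
order_pcr first appears in round 2.

2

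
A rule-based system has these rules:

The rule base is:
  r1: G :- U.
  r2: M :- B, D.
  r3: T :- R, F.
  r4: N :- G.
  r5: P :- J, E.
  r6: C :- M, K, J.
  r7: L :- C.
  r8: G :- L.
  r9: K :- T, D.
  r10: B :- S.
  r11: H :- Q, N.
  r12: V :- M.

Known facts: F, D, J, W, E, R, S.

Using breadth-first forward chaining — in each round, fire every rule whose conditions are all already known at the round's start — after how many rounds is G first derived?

Round 1 — r3, r5, r10, derive T, P, B.
Round 2 — r2, r9, derive M, K.
Round 3 — r6, r12, derive C, V.
Round 4 — r7, derive L.
Round 5 — r8, derive G.
G first appears in round 5.

5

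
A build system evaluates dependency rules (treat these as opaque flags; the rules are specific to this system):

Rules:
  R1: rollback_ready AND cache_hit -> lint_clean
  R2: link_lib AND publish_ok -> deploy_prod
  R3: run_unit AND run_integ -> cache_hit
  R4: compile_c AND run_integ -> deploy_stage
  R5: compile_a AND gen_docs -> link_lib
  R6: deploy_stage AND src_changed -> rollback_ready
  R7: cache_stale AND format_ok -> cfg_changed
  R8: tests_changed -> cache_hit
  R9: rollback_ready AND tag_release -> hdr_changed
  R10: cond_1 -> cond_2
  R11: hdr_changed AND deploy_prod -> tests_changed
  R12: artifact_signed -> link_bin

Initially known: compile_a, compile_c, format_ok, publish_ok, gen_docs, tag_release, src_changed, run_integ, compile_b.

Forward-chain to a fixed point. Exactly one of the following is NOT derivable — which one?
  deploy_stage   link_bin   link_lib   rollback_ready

link_bin

[1] R4 [compile_c AND run_integ -> deploy_stage]; R5 [compile_a AND gen_docs -> link_lib]. ⇒ new: deploy_stage, link_lib.
[2] R2 [link_lib AND publish_ok -> deploy_prod]; R6 [deploy_stage AND src_changed -> rollback_ready]. ⇒ new: deploy_prod, rollback_ready.
[3] R9 [rollback_ready AND tag_release -> hdr_changed]. ⇒ new: hdr_changed.
[4] R11 [hdr_changed AND deploy_prod -> tests_changed]. ⇒ new: tests_changed.
[5] R8 [tests_changed -> cache_hit]. ⇒ new: cache_hit.
[6] R1 [rollback_ready AND cache_hit -> lint_clean]. ⇒ new: lint_clean.
Derived: link_lib (round 1), deploy_stage (round 1), rollback_ready (round 2). link_bin never appears in any round.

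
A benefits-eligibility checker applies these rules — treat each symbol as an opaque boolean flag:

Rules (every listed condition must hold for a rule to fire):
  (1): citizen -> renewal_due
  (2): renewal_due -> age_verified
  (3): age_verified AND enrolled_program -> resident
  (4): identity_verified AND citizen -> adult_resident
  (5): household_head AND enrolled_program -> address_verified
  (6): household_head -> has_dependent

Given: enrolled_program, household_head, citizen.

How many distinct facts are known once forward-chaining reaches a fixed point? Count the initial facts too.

Round 1 — (1), (5), (6), derive renewal_due, address_verified, has_dependent.
Round 2 — (2), derive age_verified.
Round 3 — (3), derive resident.
Closure: {address_verified, age_verified, citizen, enrolled_program, has_dependent, household_head, renewal_due, resident} — 8 facts.

8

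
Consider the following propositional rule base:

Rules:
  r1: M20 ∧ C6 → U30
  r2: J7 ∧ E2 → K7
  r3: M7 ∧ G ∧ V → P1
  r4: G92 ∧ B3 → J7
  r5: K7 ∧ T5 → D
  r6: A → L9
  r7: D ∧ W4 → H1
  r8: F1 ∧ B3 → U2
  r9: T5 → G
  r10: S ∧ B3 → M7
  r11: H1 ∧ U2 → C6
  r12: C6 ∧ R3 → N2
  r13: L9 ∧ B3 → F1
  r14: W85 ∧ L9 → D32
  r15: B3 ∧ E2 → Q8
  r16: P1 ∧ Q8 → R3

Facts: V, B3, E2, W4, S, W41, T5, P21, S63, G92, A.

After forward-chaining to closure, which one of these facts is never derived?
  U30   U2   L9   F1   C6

U30

Round 1 — r4, r6, r9, r10, r15, derive J7, L9, G, M7, Q8.
Round 2 — r2, r3, r13, derive K7, P1, F1.
Round 3 — r5, r8, r16, derive D, U2, R3.
Round 4 — r7, derive H1.
Round 5 — r11, derive C6.
Round 6 — r12, derive N2.
Derived: F1 (round 2), U2 (round 3), L9 (round 1), C6 (round 5). U30 never appears in any round.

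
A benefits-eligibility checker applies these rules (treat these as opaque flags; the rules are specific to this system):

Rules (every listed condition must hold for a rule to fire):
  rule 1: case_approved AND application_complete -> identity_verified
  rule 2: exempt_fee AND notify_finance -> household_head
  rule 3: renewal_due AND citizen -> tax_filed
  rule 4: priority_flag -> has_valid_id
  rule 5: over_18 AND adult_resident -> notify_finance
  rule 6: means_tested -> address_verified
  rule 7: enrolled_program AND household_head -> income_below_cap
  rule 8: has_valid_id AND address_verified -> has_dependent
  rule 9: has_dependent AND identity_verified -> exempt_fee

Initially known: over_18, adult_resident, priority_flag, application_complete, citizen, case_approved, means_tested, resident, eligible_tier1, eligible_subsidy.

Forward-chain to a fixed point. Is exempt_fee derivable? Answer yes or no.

Round 1: rule 1 [case_approved AND application_complete -> identity_verified]; rule 4 [priority_flag -> has_valid_id]; rule 5 [over_18 AND adult_resident -> notify_finance]; rule 6 [means_tested -> address_verified]. Adds identity_verified, has_valid_id, notify_finance, address_verified.
Round 2: rule 8 [has_valid_id AND address_verified -> has_dependent]. Adds has_dependent.
Round 3: rule 9 [has_dependent AND identity_verified -> exempt_fee]. Adds exempt_fee.
Round 4: rule 2 [exempt_fee AND notify_finance -> household_head]. Adds household_head.
exempt_fee appears in round 3, so it is derivable.

yes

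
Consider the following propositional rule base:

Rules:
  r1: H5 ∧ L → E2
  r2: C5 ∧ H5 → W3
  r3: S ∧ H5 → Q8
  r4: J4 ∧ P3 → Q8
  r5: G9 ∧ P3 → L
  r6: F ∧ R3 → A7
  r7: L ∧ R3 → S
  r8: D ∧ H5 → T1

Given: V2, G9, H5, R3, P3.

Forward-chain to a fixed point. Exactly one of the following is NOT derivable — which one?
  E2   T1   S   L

T1

[1] r5 [G9 ∧ P3 → L]. ⇒ new: L.
[2] r1 [H5 ∧ L → E2]; r7 [L ∧ R3 → S]. ⇒ new: E2, S.
[3] r3 [S ∧ H5 → Q8]. ⇒ new: Q8.
Derived: S (round 2), L (round 1), E2 (round 2). T1 never appears in any round.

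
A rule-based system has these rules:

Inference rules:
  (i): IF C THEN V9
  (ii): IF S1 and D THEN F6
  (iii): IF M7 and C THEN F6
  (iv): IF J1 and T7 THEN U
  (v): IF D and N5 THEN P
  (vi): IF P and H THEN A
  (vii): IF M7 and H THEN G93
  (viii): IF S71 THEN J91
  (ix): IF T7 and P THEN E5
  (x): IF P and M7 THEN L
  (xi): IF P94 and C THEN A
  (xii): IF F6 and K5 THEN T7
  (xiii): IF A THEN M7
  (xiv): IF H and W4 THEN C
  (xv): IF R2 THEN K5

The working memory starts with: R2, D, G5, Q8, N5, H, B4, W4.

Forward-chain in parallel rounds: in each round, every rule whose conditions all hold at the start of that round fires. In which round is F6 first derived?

4

Round 1: (v) [IF D and N5 THEN P]; (xiv) [IF H and W4 THEN C]; (xv) [IF R2 THEN K5]. New: P, C, K5.
Round 2: (i) [IF C THEN V9]; (vi) [IF P and H THEN A]. New: V9, A.
Round 3: (xiii) [IF A THEN M7]. New: M7.
Round 4: (iii) [IF M7 and C THEN F6]; (vii) [IF M7 and H THEN G93]; (x) [IF P and M7 THEN L]. New: F6, G93, L.
F6 first appears in round 4.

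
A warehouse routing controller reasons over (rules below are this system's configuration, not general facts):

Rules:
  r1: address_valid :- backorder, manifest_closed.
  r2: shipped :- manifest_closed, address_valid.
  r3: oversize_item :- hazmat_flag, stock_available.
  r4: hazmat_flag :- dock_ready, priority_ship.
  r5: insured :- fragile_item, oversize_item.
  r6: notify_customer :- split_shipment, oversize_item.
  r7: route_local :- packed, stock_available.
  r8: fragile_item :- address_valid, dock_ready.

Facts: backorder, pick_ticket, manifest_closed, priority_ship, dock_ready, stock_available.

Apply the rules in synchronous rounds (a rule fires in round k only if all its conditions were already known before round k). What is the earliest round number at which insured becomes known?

Round 1 — r1, r4, derive address_valid, hazmat_flag.
Round 2 — r2, r3, r8, derive shipped, oversize_item, fragile_item.
Round 3 — r5, derive insured.
insured first appears in round 3.

3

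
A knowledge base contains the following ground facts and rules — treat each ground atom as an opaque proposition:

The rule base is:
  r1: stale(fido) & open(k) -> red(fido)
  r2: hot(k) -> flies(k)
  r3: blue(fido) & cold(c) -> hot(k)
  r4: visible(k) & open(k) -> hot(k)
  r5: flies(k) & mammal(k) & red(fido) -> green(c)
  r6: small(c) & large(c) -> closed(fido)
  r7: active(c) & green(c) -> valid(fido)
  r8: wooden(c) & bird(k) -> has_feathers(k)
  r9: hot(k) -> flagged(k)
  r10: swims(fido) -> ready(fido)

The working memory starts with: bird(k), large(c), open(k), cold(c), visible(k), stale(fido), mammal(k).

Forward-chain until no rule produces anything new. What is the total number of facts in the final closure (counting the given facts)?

Round 1 fires r1, r4, giving red(fido), hot(k).
Round 2 fires r2, r9, giving flies(k), flagged(k).
Round 3 fires r5, giving green(c).
Closure: {bird(k), cold(c), flagged(k), flies(k), green(c), hot(k), large(c), mammal(k), open(k), red(fido), stale(fido), visible(k)} — 12 facts.

12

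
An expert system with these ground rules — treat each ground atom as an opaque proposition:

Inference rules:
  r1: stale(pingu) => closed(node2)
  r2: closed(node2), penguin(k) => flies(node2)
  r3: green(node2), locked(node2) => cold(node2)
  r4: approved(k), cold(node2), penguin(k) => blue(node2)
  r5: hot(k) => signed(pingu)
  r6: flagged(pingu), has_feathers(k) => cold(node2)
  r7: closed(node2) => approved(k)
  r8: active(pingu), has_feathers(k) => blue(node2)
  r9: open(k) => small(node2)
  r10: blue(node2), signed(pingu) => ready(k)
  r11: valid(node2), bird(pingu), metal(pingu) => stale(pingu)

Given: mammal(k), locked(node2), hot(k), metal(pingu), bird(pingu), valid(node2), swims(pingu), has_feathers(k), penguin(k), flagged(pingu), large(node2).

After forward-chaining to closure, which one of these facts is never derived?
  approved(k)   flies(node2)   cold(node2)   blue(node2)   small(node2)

small(node2)

Round 1 — r5, r6, r11, derive signed(pingu), cold(node2), stale(pingu).
Round 2 — r1, derive closed(node2).
Round 3 — r2, r7, derive flies(node2), approved(k).
Round 4 — r4, derive blue(node2).
Round 5 — r10, derive ready(k).
Derived: flies(node2) (round 3), approved(k) (round 3), cold(node2) (round 1), blue(node2) (round 4). small(node2) never appears in any round.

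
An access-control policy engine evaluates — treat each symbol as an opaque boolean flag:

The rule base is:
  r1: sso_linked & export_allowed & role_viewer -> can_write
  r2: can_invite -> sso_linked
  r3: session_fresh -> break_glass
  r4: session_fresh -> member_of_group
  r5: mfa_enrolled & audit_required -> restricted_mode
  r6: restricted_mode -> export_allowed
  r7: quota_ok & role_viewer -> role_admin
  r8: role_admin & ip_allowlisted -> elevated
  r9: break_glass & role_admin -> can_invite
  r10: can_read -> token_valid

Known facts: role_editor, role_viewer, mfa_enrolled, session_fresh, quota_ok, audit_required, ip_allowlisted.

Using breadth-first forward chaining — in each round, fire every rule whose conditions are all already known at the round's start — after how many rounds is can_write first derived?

Round 1: r3 [session_fresh -> break_glass]; r4 [session_fresh -> member_of_group]; r5 [mfa_enrolled & audit_required -> restricted_mode]; r7 [quota_ok & role_viewer -> role_admin]. New: break_glass, member_of_group, restricted_mode, role_admin.
Round 2: r6 [restricted_mode -> export_allowed]; r8 [role_admin & ip_allowlisted -> elevated]; r9 [break_glass & role_admin -> can_invite]. New: export_allowed, elevated, can_invite.
Round 3: r2 [can_invite -> sso_linked]. New: sso_linked.
Round 4: r1 [sso_linked & export_allowed & role_viewer -> can_write]. New: can_write.
can_write first appears in round 4.

4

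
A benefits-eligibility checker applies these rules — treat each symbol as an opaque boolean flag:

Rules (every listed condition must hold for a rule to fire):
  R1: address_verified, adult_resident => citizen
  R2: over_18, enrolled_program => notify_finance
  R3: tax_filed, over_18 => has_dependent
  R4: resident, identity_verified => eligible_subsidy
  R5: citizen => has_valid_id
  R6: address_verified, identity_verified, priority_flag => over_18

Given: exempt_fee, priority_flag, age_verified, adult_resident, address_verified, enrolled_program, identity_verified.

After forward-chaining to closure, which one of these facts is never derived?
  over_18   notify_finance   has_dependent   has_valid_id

Round 1 — R1, R6, derive citizen, over_18.
Round 2 — R2, R5, derive notify_finance, has_valid_id.
Derived: notify_finance (round 2), over_18 (round 1), has_valid_id (round 2). has_dependent never appears in any round.

has_dependent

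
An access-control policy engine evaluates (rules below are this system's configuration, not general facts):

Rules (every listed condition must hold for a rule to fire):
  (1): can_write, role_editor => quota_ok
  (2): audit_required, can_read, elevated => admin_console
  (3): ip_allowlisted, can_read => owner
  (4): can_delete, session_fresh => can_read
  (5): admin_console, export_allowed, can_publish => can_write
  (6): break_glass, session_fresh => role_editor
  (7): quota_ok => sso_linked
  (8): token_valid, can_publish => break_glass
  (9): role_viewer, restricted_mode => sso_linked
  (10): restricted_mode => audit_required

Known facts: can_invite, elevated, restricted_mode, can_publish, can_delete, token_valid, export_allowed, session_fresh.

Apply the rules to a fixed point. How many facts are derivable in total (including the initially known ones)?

Round 1 fires (4), (8), (10), giving can_read, break_glass, audit_required.
Round 2 fires (2), (6), giving admin_console, role_editor.
Round 3 fires (5), giving can_write.
Round 4 fires (1), giving quota_ok.
Round 5 fires (7), giving sso_linked.
Closure: {admin_console, audit_required, break_glass, can_delete, can_invite, can_publish, can_read, can_write, elevated, export_allowed, quota_ok, restricted_mode, role_editor, session_fresh, sso_linked, token_valid} — 16 facts.

16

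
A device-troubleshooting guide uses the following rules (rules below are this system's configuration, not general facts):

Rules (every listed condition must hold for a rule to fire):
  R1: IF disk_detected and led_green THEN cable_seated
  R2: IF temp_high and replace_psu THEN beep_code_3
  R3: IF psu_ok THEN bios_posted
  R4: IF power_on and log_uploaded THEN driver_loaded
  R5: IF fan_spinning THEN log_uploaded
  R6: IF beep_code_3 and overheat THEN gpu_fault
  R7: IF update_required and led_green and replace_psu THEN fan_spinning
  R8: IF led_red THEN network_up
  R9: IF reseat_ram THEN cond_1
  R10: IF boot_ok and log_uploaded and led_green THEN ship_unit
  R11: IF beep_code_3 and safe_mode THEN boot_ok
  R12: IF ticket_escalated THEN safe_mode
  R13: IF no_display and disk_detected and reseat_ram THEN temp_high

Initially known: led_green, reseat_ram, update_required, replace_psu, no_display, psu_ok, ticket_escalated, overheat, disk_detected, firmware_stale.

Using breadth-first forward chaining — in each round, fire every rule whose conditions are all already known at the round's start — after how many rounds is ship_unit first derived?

4

Round 1: R1 [IF disk_detected and led_green THEN cable_seated]; R3 [IF psu_ok THEN bios_posted]; R7 [IF update_required and led_green and replace_psu THEN fan_spinning]; R9 [IF reseat_ram THEN cond_1]; R12 [IF ticket_escalated THEN safe_mode]; R13 [IF no_display and disk_detected and reseat_ram THEN temp_high]. New: cable_seated, bios_posted, fan_spinning, cond_1, safe_mode, temp_high.
Round 2: R2 [IF temp_high and replace_psu THEN beep_code_3]; R5 [IF fan_spinning THEN log_uploaded]. New: beep_code_3, log_uploaded.
Round 3: R6 [IF beep_code_3 and overheat THEN gpu_fault]; R11 [IF beep_code_3 and safe_mode THEN boot_ok]. New: gpu_fault, boot_ok.
Round 4: R10 [IF boot_ok and log_uploaded and led_green THEN ship_unit]. New: ship_unit.
ship_unit first appears in round 4.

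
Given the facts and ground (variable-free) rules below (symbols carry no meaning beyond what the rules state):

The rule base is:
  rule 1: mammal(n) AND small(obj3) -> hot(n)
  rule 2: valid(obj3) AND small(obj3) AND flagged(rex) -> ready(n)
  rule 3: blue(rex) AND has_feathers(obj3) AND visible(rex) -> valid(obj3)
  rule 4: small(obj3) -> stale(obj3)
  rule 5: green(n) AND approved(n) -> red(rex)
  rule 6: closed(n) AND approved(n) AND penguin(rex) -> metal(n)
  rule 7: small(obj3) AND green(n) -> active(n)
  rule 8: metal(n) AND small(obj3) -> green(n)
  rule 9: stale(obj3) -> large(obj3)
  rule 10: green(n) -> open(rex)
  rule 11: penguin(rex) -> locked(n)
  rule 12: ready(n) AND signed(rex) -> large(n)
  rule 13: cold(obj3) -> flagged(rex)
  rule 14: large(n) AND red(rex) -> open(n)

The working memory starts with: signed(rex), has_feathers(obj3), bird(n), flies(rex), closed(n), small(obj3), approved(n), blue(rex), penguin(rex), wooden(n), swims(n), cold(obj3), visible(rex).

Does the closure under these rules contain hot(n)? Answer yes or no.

no

[1] rule 3 [blue(rex) AND has_feathers(obj3) AND visible(rex) -> valid(obj3)]; rule 4 [small(obj3) -> stale(obj3)]; rule 6 [closed(n) AND approved(n) AND penguin(rex) -> metal(n)]; rule 11 [penguin(rex) -> locked(n)]; rule 13 [cold(obj3) -> flagged(rex)]. ⇒ new: valid(obj3), stale(obj3), metal(n), locked(n), flagged(rex).
[2] rule 2 [valid(obj3) AND small(obj3) AND flagged(rex) -> ready(n)]; rule 8 [metal(n) AND small(obj3) -> green(n)]; rule 9 [stale(obj3) -> large(obj3)]. ⇒ new: ready(n), green(n), large(obj3).
[3] rule 5 [green(n) AND approved(n) -> red(rex)]; rule 7 [small(obj3) AND green(n) -> active(n)]; rule 10 [green(n) -> open(rex)]; rule 12 [ready(n) AND signed(rex) -> large(n)]. ⇒ new: red(rex), active(n), open(rex), large(n).
[4] rule 14 [large(n) AND red(rex) -> open(n)]. ⇒ new: open(n).
Fixed point reached. hot(n) is concluded only by rule 1; rule 1 needs mammal(n) (never derived).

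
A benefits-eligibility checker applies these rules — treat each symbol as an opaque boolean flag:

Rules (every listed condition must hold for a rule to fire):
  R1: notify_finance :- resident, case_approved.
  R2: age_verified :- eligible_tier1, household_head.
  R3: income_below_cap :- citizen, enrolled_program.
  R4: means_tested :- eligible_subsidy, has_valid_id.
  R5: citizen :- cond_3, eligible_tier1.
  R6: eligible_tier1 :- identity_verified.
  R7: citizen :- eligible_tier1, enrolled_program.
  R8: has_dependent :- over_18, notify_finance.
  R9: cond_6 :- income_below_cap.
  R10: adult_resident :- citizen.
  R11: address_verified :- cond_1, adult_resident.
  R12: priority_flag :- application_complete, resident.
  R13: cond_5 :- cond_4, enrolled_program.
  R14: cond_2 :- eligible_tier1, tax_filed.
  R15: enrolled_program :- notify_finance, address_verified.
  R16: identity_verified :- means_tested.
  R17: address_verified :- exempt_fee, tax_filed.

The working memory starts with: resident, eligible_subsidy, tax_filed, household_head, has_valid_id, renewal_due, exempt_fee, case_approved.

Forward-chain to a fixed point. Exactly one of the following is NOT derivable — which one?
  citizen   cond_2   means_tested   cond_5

cond_5

Round 1: R1 [notify_finance :- resident, case_approved.]; R4 [means_tested :- eligible_subsidy, has_valid_id.]; R17 [address_verified :- exempt_fee, tax_filed.]. New: notify_finance, means_tested, address_verified.
Round 2: R15 [enrolled_program :- notify_finance, address_verified.]; R16 [identity_verified :- means_tested.]. New: enrolled_program, identity_verified.
Round 3: R6 [eligible_tier1 :- identity_verified.]. New: eligible_tier1.
Round 4: R2 [age_verified :- eligible_tier1, household_head.]; R7 [citizen :- eligible_tier1, enrolled_program.]; R14 [cond_2 :- eligible_tier1, tax_filed.]. New: age_verified, citizen, cond_2.
Round 5: R3 [income_below_cap :- citizen, enrolled_program.]; R10 [adult_resident :- citizen.]. New: income_below_cap, adult_resident.
Round 6: R9 [cond_6 :- income_below_cap.]. New: cond_6.
Derived: citizen (round 4), cond_2 (round 4), means_tested (round 1). cond_5 never appears in any round.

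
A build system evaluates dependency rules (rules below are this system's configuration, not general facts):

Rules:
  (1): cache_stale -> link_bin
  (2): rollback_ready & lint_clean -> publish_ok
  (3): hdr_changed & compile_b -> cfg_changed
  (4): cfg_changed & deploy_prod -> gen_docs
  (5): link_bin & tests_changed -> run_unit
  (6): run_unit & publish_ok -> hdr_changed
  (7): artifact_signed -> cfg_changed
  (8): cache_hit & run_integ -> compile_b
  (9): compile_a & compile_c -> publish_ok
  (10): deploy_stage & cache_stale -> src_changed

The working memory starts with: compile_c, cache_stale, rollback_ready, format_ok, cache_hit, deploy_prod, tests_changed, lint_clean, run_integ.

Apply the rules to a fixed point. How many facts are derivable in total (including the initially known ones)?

[1] (1) [cache_stale -> link_bin]; (2) [rollback_ready & lint_clean -> publish_ok]; (8) [cache_hit & run_integ -> compile_b]. ⇒ new: link_bin, publish_ok, compile_b.
[2] (5) [link_bin & tests_changed -> run_unit]. ⇒ new: run_unit.
[3] (6) [run_unit & publish_ok -> hdr_changed]. ⇒ new: hdr_changed.
[4] (3) [hdr_changed & compile_b -> cfg_changed]. ⇒ new: cfg_changed.
[5] (4) [cfg_changed & deploy_prod -> gen_docs]. ⇒ new: gen_docs.
Closure: {cache_hit, cache_stale, cfg_changed, compile_b, compile_c, deploy_prod, format_ok, gen_docs, hdr_changed, link_bin, lint_clean, publish_ok, rollback_ready, run_integ, run_unit, tests_changed} — 16 facts.

16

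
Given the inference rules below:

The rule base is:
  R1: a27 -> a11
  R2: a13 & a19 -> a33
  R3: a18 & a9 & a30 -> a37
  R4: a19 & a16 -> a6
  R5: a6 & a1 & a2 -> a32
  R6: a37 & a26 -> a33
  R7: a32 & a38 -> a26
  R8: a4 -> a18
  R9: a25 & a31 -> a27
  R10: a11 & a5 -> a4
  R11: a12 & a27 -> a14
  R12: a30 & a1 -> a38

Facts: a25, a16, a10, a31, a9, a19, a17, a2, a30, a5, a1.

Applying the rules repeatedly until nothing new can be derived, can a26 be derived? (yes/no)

Round 1 — R4, R9, R12, derive a6, a27, a38.
Round 2 — R1, R5, derive a11, a32.
Round 3 — R7, R10, derive a26, a4.
Round 4 — R8, derive a18.
Round 5 — R3, derive a37.
Round 6 — R6, derive a33.
a26 appears in round 3, so it is derivable.

yes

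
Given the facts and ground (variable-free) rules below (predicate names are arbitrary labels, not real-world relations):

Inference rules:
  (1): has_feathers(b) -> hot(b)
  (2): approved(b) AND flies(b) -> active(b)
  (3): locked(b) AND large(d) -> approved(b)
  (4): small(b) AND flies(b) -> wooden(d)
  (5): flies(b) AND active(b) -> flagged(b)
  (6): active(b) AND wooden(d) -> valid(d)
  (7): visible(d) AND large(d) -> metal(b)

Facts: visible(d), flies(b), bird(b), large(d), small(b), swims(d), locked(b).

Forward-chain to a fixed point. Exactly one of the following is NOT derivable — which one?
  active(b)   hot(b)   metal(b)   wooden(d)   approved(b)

hot(b)

Round 1 — (3), (4), (7), derive approved(b), wooden(d), metal(b).
Round 2 — (2), derive active(b).
Round 3 — (5), (6), derive flagged(b), valid(d).
Derived: active(b) (round 2), wooden(d) (round 1), metal(b) (round 1), approved(b) (round 1). hot(b) never appears in any round.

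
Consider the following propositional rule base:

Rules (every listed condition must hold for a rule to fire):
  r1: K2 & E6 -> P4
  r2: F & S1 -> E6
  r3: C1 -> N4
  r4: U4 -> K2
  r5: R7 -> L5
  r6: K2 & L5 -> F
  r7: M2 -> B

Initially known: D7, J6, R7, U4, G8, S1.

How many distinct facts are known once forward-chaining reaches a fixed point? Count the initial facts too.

11

Round 1 — r4, r5, derive K2, L5.
Round 2 — r6, derive F.
Round 3 — r2, derive E6.
Round 4 — r1, derive P4.
Closure: {D7, E6, F, G8, J6, K2, L5, P4, R7, S1, U4} — 11 facts.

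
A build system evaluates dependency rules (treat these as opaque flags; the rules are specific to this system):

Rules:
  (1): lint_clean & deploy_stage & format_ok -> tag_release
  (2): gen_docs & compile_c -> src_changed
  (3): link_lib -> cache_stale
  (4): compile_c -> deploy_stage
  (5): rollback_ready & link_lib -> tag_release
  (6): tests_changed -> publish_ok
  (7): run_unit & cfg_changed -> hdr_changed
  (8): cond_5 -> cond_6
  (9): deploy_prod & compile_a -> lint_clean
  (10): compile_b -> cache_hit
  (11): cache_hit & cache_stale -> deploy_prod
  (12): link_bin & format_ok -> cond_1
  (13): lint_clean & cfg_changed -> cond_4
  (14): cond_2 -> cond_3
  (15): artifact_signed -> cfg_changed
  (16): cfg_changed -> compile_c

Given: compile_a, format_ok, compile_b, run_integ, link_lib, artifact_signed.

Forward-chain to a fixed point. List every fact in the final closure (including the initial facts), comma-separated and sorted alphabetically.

Round 1: (3) [link_lib -> cache_stale]; (10) [compile_b -> cache_hit]; (15) [artifact_signed -> cfg_changed]. Adds cache_stale, cache_hit, cfg_changed.
Round 2: (11) [cache_hit & cache_stale -> deploy_prod]; (16) [cfg_changed -> compile_c]. Adds deploy_prod, compile_c.
Round 3: (4) [compile_c -> deploy_stage]; (9) [deploy_prod & compile_a -> lint_clean]. Adds deploy_stage, lint_clean.
Round 4: (1) [lint_clean & deploy_stage & format_ok -> tag_release]; (13) [lint_clean & cfg_changed -> cond_4]. Adds tag_release, cond_4.

artifact_signed, cache_hit, cache_stale, cfg_changed, compile_a, compile_b, compile_c, cond_4, deploy_prod, deploy_stage, format_ok, link_lib, lint_clean, run_integ, tag_release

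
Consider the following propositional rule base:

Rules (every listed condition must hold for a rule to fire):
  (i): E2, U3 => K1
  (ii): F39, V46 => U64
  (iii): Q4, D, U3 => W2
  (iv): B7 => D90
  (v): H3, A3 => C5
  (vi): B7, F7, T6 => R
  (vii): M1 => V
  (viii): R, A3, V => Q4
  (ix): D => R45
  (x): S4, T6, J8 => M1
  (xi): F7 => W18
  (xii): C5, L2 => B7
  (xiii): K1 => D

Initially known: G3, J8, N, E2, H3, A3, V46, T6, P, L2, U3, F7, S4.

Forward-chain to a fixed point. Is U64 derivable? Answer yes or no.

[1] (i) [E2, U3 => K1]; (v) [H3, A3 => C5]; (x) [S4, T6, J8 => M1]; (xi) [F7 => W18]. ⇒ new: K1, C5, M1, W18.
[2] (vii) [M1 => V]; (xii) [C5, L2 => B7]; (xiii) [K1 => D]. ⇒ new: V, B7, D.
[3] (iv) [B7 => D90]; (vi) [B7, F7, T6 => R]; (ix) [D => R45]. ⇒ new: D90, R, R45.
[4] (viii) [R, A3, V => Q4]. ⇒ new: Q4.
[5] (iii) [Q4, D, U3 => W2]. ⇒ new: W2.
Fixed point reached. U64 is concluded only by (ii); (ii) needs F39 (never derived).

no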